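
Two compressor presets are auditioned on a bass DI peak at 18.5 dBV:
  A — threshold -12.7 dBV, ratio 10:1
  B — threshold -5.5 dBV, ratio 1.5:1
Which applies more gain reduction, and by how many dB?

A, by 20.08 dB

A: overshoot 31.2 dB → output overshoot 3.12 dB → GR 28.08 dB.
B: overshoot 24 dB → output overshoot 16 dB → GR 8 dB.
A applies 20.08 dB more gain reduction.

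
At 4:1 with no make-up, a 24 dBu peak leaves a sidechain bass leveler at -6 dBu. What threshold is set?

Gain reduction = 24 − (-6) = 30 dB; output overshoot = GR / (R − 1) = 30 / 3 = 10 dB.
Threshold = output − output overshoot = -6 − 10 = -16 dBu.

-16 dBu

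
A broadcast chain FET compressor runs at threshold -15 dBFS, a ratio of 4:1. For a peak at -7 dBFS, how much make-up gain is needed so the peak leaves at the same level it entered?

6 dB

Without make-up, output = threshold + overshoot/4 = -15 + 2 = -13 dBFS.
Gap to target: 6 dB.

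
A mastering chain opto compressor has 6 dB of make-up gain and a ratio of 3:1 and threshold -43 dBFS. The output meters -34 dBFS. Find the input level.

-34 dBFS

Before make-up, the level was -34 − 6 = -40 dBFS.
That's 3 dB above the -43 dBFS threshold.
Before 3:1 compression the overshoot was 3 × 3 = 9 dB, so input = -43 + 9 = -34 dBFS.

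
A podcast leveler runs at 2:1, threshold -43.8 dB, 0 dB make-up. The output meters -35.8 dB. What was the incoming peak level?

-27.8 dB

Post-compression overshoot = -35.8 − (-43.8) = 8 dB.
Input overshoot = R × output overshoot = 16 dB → input = -43.8 + 16 = -27.8 dB.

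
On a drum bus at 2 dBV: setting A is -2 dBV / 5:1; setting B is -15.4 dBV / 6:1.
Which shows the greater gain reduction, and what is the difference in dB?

B, by 11.3 dB

A: GR = 4 − 4/5 = 3.2 dB.
B: GR = 17.4 − 17.4/6 = 14.5 dB.
B applies 11.3 dB more gain reduction.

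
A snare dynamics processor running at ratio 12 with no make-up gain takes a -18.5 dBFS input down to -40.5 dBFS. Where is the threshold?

Let T be the threshold. Output overshoot = (input overshoot)/R, so -40.5 − T = (-18.5 − T)/12.
12·(-40.5 − T) = -18.5 − T → 11·T = -486 − (-18.5) = -467.5.
T = -467.5/11 = -42.5 dBFS.

-42.5 dBFS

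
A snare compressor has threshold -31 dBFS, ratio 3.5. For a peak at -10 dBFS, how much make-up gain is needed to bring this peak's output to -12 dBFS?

Overshoot 21 dB → 21/3.5 = 6 dB after compression, so the compressed level is -31 + 6 = -25 dBFS.
Make-up = target − compressed = -12 − (-25) = 13 dB.

13 dB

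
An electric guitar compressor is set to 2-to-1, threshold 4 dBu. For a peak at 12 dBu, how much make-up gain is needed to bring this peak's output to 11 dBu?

Overshoot 8 dB → 8/2 = 4 dB after compression, so the compressed level is 4 + 4 = 8 dBu.
Make-up = target − compressed = 11 − 8 = 3 dB.

3 dB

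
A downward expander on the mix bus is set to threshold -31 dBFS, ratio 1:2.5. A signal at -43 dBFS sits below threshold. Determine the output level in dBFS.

The input is 12 dB below the -31 dBFS threshold.
A 1:2.5 expander multiplies undershoot by 2.5: 12 × 2.5 = 30 dB below threshold.
Output = -31 − 30 = -61 dBFS.

-61 dBFS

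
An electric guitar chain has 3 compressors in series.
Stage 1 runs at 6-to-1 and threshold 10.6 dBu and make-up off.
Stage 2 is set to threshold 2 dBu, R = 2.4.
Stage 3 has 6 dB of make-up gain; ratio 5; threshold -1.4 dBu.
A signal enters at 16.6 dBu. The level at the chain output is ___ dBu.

6.08 dBu

Stage 1: overshoot 6 dB → 6/6 = 1 dB → 11.6 dBu.
Stage 2: overshoot 9.6 dB → 9.6/2.4 = 4 dB → 6 dBu.
Stage 3: overshoot 7.4 dB → 7.4/5 = 1.48 dB → 0.08 dBu; +6 dB make-up → 6.08 dBu.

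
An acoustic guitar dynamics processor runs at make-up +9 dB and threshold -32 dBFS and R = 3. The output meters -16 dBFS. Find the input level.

Remove make-up: -16 − 9 = -25 dBFS.
Post-compression overshoot = -25 − (-32) = 7 dB.
Input overshoot = R × output overshoot = 21 dB → input = -32 + 21 = -11 dBFS.

-11 dBFS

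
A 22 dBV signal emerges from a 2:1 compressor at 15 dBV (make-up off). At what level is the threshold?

Input is 14 dB above T (since output overshoot × R = input overshoot: (15 − T)·2 = 22 − T gives T = 8 dBV).
Check: 8 + (22 − 8)/2 = 8 + 7 = 15 dBV. ✓

8 dBV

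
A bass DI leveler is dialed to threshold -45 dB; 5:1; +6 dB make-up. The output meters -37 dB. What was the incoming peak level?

-35 dB

Remove make-up: -37 − 6 = -43 dB.
The compressed level sits -43 − (-45) = 2 dB over threshold.
Input overshoot = R × output overshoot = 10 dB → input = -45 + 10 = -35 dB.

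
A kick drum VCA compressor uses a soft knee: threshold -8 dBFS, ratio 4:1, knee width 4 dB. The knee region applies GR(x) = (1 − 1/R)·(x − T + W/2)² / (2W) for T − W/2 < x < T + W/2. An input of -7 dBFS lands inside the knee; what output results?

x − T + W/2 = -7 − (-8) + 2 = 3.
GR = (1 − 1/4) × 3² / 8 = 0.75 × 9 / 8 = 0.84375 dB.
Output = -7 − 0.84375 = -7.84375 dBFS.

-7.84375 dBFS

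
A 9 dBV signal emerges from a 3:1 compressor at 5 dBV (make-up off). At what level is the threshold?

3 dBV

Let T be the threshold. Output overshoot = (input overshoot)/R, so 5 − T = (9 − T)/3.
3·(5 − T) = 9 − T → 2·T = 15 − 9 = 6.
T = 6/2 = 3 dBV.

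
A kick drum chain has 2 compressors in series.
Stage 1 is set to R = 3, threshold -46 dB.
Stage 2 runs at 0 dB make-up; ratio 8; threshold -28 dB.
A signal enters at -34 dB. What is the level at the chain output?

-42 dB

Stage 1: overshoot 12 dB → 12/3 = 4 dB → -42 dB.
Stage 2: -42 dB ≤ -28 dB, so stage 2 doesn't engage; output -42 dB.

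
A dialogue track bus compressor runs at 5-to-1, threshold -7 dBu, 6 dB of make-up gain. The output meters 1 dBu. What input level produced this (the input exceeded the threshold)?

3 dBu

Before make-up, the level was 1 − 6 = -5 dBu.
That's 2 dB above the -7 dBu threshold.
Undo the ratio: input overshoot = 2 × 5 = 10 dB, giving input = 3 dBu.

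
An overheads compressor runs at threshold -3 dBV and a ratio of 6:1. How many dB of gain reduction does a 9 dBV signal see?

10 dB

9 dBV exceeds the threshold by 12 dB.
A 6:1 ratio leaves 2 dB of that excess.
So the signal is attenuated by 12 − 2 = 10 dB.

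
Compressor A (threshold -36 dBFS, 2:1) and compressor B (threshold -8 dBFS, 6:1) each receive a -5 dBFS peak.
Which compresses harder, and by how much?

A: 31 dB over, compressed to 15.5 dB over, so 15.5 dB of GR.
B: 3 dB over, compressed to 0.5 dB over, so 2.5 dB of GR.
A applies 13 dB more gain reduction.

A, by 13 dB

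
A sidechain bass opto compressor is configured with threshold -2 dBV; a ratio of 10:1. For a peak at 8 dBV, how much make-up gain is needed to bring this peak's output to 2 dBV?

Overshoot 10 dB → 10/10 = 1 dB after compression, so the compressed level is -2 + 1 = -1 dBV.
Make-up = target − compressed = 2 − (-1) = 3 dB.

3 dB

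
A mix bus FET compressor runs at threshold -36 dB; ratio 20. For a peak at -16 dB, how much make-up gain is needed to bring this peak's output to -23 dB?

The peak compresses to -36 + 20/20 = -35 dB.
To reach -23 dB requires -23 − (-35) = 12 dB of make-up.

12 dB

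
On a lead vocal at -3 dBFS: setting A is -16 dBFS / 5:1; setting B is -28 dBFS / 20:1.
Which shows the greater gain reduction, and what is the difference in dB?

B, by 13.35 dB

A: overshoot 13 dB → output overshoot 2.6 dB → GR 10.4 dB.
B: overshoot 25 dB → output overshoot 1.25 dB → GR 23.75 dB.
Difference: 13.35 dB in favour of B.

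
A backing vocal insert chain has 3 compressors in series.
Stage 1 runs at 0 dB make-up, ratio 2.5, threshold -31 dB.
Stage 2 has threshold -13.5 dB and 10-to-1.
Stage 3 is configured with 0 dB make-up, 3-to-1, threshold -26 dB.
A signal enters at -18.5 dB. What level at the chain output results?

Stage 1: -18.5 dB is 12.5 dB over -31 dB; at 2.5:1 that becomes 5 dB over, giving -26 dB.
Stage 2: -26 dB is at or below the -13.5 dB threshold — no compression; output -26 dB.
Stage 3: -26 dB ≤ -26 dB, so stage 3 doesn't engage; output -26 dB.

-26 dB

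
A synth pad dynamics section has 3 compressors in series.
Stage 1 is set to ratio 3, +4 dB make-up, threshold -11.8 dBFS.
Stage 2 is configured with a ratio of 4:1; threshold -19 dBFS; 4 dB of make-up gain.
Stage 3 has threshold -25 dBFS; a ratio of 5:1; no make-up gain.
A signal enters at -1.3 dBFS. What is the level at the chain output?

Stage 1: -1.3 dBFS is 10.5 dB over -11.8 dBFS; at 3:1 that becomes 3.5 dB over, giving -8.3 dBFS; +4 dB make-up → -4.3 dBFS.
Stage 2: overshoot 14.7 dB → 14.7/4 = 3.675 dB → -15.325 dBFS; +4 dB make-up → -11.325 dBFS.
Stage 3: -11.325 dBFS is 13.675 dB over -25 dBFS; at 5:1 that becomes 2.735 dB over, giving -22.265 dBFS.

-22.265 dBFS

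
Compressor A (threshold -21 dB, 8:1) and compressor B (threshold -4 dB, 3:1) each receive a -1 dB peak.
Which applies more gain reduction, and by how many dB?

A, by 15.5 dB

A: GR = 20 − 20/8 = 17.5 dB.
B: GR = 3 − 3/3 = 2 dB.
A reduces 15.5 dB more.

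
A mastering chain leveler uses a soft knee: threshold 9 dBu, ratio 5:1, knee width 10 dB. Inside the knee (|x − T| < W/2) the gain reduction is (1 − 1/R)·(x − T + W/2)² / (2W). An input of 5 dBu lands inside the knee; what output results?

4.96 dBu

x − T + W/2 = 5 − 9 + 5 = 1.
GR = (1 − 1/5) × 1² / 20 = 0.8 × 1 / 20 = 0.04 dB.
Output = 5 − 0.04 = 4.96 dBu.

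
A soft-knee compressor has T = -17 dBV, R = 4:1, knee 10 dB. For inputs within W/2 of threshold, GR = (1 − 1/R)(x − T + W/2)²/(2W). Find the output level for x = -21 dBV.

x − T + W/2 = -21 − (-17) + 5 = 1.
GR = (1 − 1/4) × 1² / 20 = 0.75 × 1 / 20 = 0.0375 dB.
Output = -21 − 0.0375 = -21.0375 dBV.

-21.0375 dBV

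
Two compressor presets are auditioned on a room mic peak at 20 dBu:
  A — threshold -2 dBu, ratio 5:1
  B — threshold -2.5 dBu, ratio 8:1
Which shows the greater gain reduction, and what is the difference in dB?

A: overshoot 22 dB → output overshoot 4.4 dB → GR 17.6 dB.
B: overshoot 22.5 dB → output overshoot 2.8125 dB → GR 19.6875 dB.
B applies 2.0875 dB more gain reduction.

B, by 2.0875 dB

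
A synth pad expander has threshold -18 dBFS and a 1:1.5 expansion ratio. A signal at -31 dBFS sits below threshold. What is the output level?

-37.5 dBFS

Below threshold, a 1:1.5 expander applies gain = (1.5−1)×(T − x) of attenuation.
(1.5−1) × 13 = 6.5 dB, so output = -31 − 6.5 = -37.5 dBFS.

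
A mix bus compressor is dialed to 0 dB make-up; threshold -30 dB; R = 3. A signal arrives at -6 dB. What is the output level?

-22 dB

-6 dB sits 24 dB over threshold.
The 24 dB excess becomes 8 dB after 3:1 reduction.
So the level is -30 + 8 = -22 dB.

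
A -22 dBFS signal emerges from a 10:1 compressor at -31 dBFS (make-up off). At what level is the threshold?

Gain reduction = -22 − (-31) = 9 dB; output overshoot = GR / (R − 1) = 9 / 9 = 1 dB.
Threshold = output − output overshoot = -31 − 1 = -32 dBFS.

-32 dBFS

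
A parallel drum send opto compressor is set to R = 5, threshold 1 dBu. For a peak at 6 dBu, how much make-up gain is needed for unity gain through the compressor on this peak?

The peak compresses to 1 + 5/5 = 2 dBu.
To reach 6 dBu requires 6 − 2 = 4 dB of make-up.

4 dB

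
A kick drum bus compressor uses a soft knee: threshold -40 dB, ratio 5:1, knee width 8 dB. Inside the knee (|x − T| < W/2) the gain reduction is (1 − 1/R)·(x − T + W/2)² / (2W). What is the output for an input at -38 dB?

x − T + W/2 = -38 − (-40) + 4 = 6.
GR = (1 − 1/5) × 6² / 16 = 0.8 × 36 / 16 = 1.8 dB.
Output = -38 − 1.8 = -39.8 dB.

-39.8 dB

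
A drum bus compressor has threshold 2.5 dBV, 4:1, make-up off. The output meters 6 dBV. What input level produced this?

Post-compression overshoot = 6 − 2.5 = 3.5 dB.
Before 4:1 compression the overshoot was 3.5 × 4 = 14 dB, so input = 2.5 + 14 = 16.5 dBV.

16.5 dBV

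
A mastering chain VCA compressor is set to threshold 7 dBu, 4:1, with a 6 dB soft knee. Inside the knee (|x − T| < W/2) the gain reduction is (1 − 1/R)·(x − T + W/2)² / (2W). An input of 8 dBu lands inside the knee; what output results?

x − T + W/2 = 8 − 7 + 3 = 4.
GR = (1 − 1/4) × 4² / 12 = 0.75 × 16 / 12 = 1 dB.
Output = 8 − 1 = 7 dBu.

7 dBu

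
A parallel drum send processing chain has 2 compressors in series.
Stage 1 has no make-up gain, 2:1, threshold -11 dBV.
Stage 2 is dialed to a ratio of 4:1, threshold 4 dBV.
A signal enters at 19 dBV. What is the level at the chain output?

4 dBV

Stage 1: 19 dBV is 30 dB over -11 dBV; at 2:1 that becomes 15 dB over, giving 4 dBV.
Stage 2: 4 dBV ≤ 4 dBV, so stage 2 doesn't engage; output 4 dBV.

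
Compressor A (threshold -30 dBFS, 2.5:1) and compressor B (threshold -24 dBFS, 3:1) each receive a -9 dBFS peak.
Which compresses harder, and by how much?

A, by 2.6 dB

A: 21 dB over, compressed to 8.4 dB over, so 12.6 dB of GR.
B: 15 dB over, compressed to 5 dB over, so 10 dB of GR.
A applies 2.6 dB more gain reduction.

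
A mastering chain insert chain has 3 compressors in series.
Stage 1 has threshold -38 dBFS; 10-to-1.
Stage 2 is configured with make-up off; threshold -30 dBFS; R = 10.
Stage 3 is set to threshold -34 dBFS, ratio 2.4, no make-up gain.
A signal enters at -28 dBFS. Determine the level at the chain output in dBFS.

-37 dBFS

Stage 1: -28 dBFS is 10 dB over -38 dBFS; at 10:1 that becomes 1 dB over, giving -37 dBFS.
Stage 2: below threshold (-37 ≤ -30); passes unchanged; output -37 dBFS.
Stage 3: below threshold (-37 ≤ -34); passes unchanged; output -37 dBFS.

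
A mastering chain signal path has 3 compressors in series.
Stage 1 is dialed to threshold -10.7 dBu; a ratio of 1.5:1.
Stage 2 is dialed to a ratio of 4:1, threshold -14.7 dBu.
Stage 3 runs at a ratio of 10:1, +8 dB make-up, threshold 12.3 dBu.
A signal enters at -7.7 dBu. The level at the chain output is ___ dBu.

Stage 1: -7.7 dBu is 3 dB over -10.7 dBu; at 1.5:1 that becomes 2 dB over, giving -8.7 dBu.
Stage 2: -8.7 dBu is 6 dB over -14.7 dBu; at 4:1 that becomes 1.5 dB over, giving -13.2 dBu.
Stage 3: -13.2 dBu is at or below the 12.3 dBu threshold — no compression; make-up brings it to -5.2 dBu.

-5.2 dBu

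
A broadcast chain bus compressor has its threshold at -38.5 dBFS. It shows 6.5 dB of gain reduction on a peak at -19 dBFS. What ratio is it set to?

1.5:1

Input overshoot = -19 − (-38.5) = 19.5 dB.
Output overshoot = 19.5 − 6.5 = 13 dB.
Ratio = input overshoot / output overshoot = 19.5 / 13 = 1.5.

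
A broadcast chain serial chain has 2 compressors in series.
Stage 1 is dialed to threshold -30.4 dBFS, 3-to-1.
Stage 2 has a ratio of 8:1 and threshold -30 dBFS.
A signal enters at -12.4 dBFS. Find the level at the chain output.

-29.3 dBFS

Stage 1: 18 dB above -30.4 dBFS, reduced 3:1 to 6 dB above → -24.4 dBFS.
Stage 2: overshoot 5.6 dB → 5.6/8 = 0.7 dB → -29.3 dBFS.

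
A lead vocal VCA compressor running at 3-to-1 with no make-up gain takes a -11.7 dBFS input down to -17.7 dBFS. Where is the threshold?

-20.7 dBFS

Let T be the threshold. Output overshoot = (input overshoot)/R, so -17.7 − T = (-11.7 − T)/3.
3·(-17.7 − T) = -11.7 − T → 2·T = -53.1 − (-11.7) = -41.4.
T = -41.4/2 = -20.7 dBFS.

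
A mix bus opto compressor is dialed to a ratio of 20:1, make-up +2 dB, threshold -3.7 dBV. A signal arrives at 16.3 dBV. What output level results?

The input is 20 dB above the -3.7 dBV threshold.
20:1 compression reduces that to 20/20 = 1 dB over.
Output = -3.7 + 1 = -2.7 dBV; make-up adds 2 dB, giving -0.7 dBV.

-0.7 dBV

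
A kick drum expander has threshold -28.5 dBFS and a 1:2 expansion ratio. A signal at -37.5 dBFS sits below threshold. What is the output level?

Undershoot = (-28.5) − (-37.5) = 9 dB.
At 1:2, that expands to 18 dB under threshold.
Output = -28.5 − 18 = -46.5 dBFS.

-46.5 dBFS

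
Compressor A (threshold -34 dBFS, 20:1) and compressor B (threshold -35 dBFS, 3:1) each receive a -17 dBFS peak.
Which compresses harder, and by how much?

A, by 4.15 dB

A: GR = 17 − 17/20 = 16.15 dB.
B: GR = 18 − 18/3 = 12 dB.
A reduces 4.15 dB more.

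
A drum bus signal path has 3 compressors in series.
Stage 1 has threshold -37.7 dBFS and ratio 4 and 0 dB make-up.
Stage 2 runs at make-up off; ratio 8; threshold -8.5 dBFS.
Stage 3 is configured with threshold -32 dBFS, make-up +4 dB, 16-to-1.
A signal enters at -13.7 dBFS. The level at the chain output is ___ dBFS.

Stage 1: overshoot 24 dB → 24/4 = 6 dB → -31.7 dBFS.
Stage 2: below threshold (-31.7 ≤ -8.5); passes unchanged; output -31.7 dBFS.
Stage 3: 0.3 dB above -32 dBFS, reduced 16:1 to 0.01875 dB above → -31.98125 dBFS; +4 dB make-up → -27.98125 dBFS.

-27.98125 dBFS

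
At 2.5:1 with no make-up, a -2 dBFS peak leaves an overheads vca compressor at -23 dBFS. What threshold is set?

Let T be the threshold. Output overshoot = (input overshoot)/R, so -23 − T = (-2 − T)/2.5.
2.5·(-23 − T) = -2 − T → 1.5·T = -57.5 − (-2) = -55.5.
T = -55.5/1.5 = -37 dBFS.

-37 dBFS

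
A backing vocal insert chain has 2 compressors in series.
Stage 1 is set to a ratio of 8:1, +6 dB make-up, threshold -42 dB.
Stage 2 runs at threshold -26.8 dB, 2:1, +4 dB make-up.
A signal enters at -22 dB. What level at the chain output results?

Stage 1: 20 dB above -42 dB, reduced 8:1 to 2.5 dB above → -39.5 dB; +6 dB make-up → -33.5 dB.
Stage 2: -33.5 dB ≤ -26.8 dB, so stage 2 doesn't engage; make-up brings it to -29.5 dB.

-29.5 dB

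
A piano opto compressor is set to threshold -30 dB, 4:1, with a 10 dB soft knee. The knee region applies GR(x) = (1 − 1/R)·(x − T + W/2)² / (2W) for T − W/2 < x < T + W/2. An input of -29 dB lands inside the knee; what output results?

-30.35 dB

x − T + W/2 = -29 − (-30) + 5 = 6.
GR = (1 − 1/4) × 6² / 20 = 0.75 × 36 / 20 = 1.35 dB.
Output = -29 − 1.35 = -30.35 dB.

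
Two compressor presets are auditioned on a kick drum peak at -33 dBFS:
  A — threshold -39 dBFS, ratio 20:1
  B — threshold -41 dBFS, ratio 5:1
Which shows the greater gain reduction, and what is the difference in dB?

B, by 0.7 dB

A: overshoot 6 dB → output overshoot 0.3 dB → GR 5.7 dB.
B: overshoot 8 dB → output overshoot 1.6 dB → GR 6.4 dB.
B reduces 0.7 dB more.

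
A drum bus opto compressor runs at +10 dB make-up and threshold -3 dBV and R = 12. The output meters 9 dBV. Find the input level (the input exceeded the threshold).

21 dBV

Before make-up, the level was 9 − 10 = -1 dBV.
That's 2 dB above the -3 dBV threshold.
Before 12:1 compression the overshoot was 2 × 12 = 24 dB, so input = -3 + 24 = 21 dBV.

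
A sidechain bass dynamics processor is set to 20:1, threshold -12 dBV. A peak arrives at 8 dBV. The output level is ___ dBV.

8 dBV sits 20 dB over threshold.
The 20 dB excess becomes 1 dB after 20:1 reduction.
So the level is -12 + 1 = -11 dBV.

-11 dBV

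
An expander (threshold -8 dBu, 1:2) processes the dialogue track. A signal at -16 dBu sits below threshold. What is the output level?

Undershoot = (-8) − (-16) = 8 dB.
At 1:2, that expands to 16 dB under threshold.
Output = -8 − 16 = -24 dBu.

-24 dBu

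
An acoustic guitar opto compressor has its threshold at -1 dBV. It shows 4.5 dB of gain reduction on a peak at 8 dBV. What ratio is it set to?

2:1

Input overshoot = 8 − (-1) = 9 dB.
Output overshoot = 9 − 4.5 = 4.5 dB.
Ratio = input overshoot / output overshoot = 9 / 4.5 = 2.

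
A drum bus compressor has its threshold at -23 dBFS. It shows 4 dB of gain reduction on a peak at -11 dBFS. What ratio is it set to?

Input overshoot = -11 − (-23) = 12 dB.
Output overshoot = 12 − 4 = 8 dB.
Ratio = input overshoot / output overshoot = 12 / 8 = 1.5.

1.5:1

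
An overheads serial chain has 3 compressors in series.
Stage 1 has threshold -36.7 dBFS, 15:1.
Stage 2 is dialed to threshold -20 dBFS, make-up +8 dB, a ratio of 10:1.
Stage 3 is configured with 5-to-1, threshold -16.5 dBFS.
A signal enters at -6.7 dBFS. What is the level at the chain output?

-26.7 dBFS

Stage 1: -6.7 dBFS is 30 dB over -36.7 dBFS; at 15:1 that becomes 2 dB over, giving -34.7 dBFS.
Stage 2: -34.7 dBFS is at or below the -20 dBFS threshold — no compression; make-up brings it to -26.7 dBFS.
Stage 3: below threshold (-26.7 ≤ -16.5); passes unchanged; output -26.7 dBFS.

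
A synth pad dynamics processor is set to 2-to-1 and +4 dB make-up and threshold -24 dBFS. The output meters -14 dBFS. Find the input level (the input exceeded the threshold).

-12 dBFS

Remove make-up: -14 − 4 = -18 dBFS.
The compressed level sits -18 − (-24) = 6 dB over threshold.
Input overshoot = R × output overshoot = 12 dB → input = -24 + 12 = -12 dBFS.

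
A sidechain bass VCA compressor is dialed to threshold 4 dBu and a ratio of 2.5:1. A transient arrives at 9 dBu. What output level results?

Overshoot: 9 − 4 = 5 dB.
The 5 dB excess becomes 2 dB after 2.5:1 reduction.
So the level is 4 + 2 = 6 dBu.

6 dBu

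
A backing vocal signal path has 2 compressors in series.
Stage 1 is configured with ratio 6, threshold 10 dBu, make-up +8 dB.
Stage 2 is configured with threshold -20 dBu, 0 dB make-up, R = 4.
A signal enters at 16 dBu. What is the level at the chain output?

-10.25 dBu

Stage 1: 6 dB above 10 dBu, reduced 6:1 to 1 dB above → 11 dBu; +8 dB make-up → 19 dBu.
Stage 2: 19 dBu is 39 dB over -20 dBu; at 4:1 that becomes 9.75 dB over, giving -10.25 dBu.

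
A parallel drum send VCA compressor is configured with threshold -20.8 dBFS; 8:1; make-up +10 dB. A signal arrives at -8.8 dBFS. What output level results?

-8.8 dBFS sits 12 dB over threshold.
8:1 compression reduces that to 12/8 = 1.5 dB over.
So the level is -20.8 + 1.5 = -19.3 dBFS; make-up adds 10 dB, giving -9.3 dBFS.

-9.3 dBFS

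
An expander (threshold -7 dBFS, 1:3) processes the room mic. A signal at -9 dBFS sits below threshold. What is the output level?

-13 dBFS

Below threshold, a 1:3 expander applies gain = (3−1)×(T − x) of attenuation.
(3−1) × 2 = 4 dB, so output = -9 − 4 = -13 dBFS.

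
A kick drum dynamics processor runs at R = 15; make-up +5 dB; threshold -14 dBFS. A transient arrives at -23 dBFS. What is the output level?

-23 dBFS is 9 dB below the -14 dBFS threshold, so no gain reduction is applied.
Make-up gain adds 5 dB: -23 + 5 = -18 dBFS.

-18 dBFS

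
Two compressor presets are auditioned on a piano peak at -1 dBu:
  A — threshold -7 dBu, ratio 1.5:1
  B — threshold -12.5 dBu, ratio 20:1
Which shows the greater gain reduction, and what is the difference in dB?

A: 6 dB over, compressed to 4 dB over, so 2 dB of GR.
B: 11.5 dB over, compressed to 0.575 dB over, so 10.925 dB of GR.
Difference: 8.925 dB in favour of B.

B, by 8.925 dB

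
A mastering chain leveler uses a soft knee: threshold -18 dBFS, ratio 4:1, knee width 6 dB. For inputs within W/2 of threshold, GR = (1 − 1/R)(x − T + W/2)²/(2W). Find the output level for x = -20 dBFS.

x − T + W/2 = -20 − (-18) + 3 = 1.
GR = (1 − 1/4) × 1² / 12 = 0.75 × 1 / 12 = 0.0625 dB.
Output = -20 − 0.0625 = -20.0625 dBFS.

-20.0625 dBFS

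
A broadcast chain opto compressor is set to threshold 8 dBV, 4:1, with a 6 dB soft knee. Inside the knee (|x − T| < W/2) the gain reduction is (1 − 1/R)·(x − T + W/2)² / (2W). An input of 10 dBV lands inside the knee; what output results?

8.4375 dBV

x − T + W/2 = 10 − 8 + 3 = 5.
GR = (1 − 1/4) × 5² / 12 = 0.75 × 25 / 12 = 1.5625 dB.
Output = 10 − 1.5625 = 8.4375 dBV.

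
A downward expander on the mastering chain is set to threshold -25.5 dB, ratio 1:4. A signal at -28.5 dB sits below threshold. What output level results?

Undershoot = (-25.5) − (-28.5) = 3 dB.
At 1:4, that expands to 12 dB under threshold.
Output = -25.5 − 12 = -37.5 dB.

-37.5 dB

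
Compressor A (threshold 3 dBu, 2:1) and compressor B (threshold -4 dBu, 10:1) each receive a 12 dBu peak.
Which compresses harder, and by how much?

A: overshoot 9 dB → output overshoot 4.5 dB → GR 4.5 dB.
B: overshoot 16 dB → output overshoot 1.6 dB → GR 14.4 dB.
B applies 9.9 dB more gain reduction.

B, by 9.9 dB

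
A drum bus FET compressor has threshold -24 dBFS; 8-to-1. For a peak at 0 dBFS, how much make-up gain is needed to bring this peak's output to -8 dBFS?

13 dB

Overshoot 24 dB → 24/8 = 3 dB after compression, so the compressed level is -24 + 3 = -21 dBFS.
Make-up = target − compressed = -8 − (-21) = 13 dB.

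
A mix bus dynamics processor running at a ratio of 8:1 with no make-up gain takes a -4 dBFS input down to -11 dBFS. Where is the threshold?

-12 dBFS

Let T be the threshold. Output overshoot = (input overshoot)/R, so -11 − T = (-4 − T)/8.
8·(-11 − T) = -4 − T → 7·T = -88 − (-4) = -84.
T = -84/7 = -12 dBFS.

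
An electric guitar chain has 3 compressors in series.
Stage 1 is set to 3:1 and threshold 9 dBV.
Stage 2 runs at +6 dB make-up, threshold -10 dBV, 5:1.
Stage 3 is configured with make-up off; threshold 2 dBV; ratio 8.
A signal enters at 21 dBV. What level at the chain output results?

Stage 1: overshoot 12 dB → 12/3 = 4 dB → 13 dBV.
Stage 2: overshoot 23 dB → 23/5 = 4.6 dB → -5.4 dBV; +6 dB make-up → 0.6 dBV.
Stage 3: 0.6 dBV ≤ 2 dBV, so stage 3 doesn't engage; output 0.6 dBV.

0.6 dBV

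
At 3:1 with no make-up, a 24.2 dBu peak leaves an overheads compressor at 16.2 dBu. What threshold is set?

Gain reduction = 24.2 − 16.2 = 8 dB; output overshoot = GR / (R − 1) = 8 / 2 = 4 dB.
Threshold = output − output overshoot = 16.2 − 4 = 12.2 dBu.

12.2 dBu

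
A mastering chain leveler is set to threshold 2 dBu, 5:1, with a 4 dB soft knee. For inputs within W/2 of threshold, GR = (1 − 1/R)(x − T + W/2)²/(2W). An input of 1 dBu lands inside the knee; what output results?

0.9 dBu

x − T + W/2 = 1 − 2 + 2 = 1.
GR = (1 − 1/5) × 1² / 8 = 0.8 × 1 / 8 = 0.1 dB.
Output = 1 − 0.1 = 0.9 dBu.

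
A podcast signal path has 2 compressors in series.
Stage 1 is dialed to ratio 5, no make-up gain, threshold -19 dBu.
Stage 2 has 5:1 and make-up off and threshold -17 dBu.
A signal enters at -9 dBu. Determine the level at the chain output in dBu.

Stage 1: overshoot 10 dB → 10/5 = 2 dB → -17 dBu.
Stage 2: -17 dBu is at or below the -17 dBu threshold — no compression; output -17 dBu.

-17 dBu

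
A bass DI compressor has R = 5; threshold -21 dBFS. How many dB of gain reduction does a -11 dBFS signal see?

8 dB

The signal is 10 dB above threshold.
After 5:1 compression the overshoot becomes 10/5 = 2 dB.
So the signal is attenuated by 10 − 2 = 8 dB.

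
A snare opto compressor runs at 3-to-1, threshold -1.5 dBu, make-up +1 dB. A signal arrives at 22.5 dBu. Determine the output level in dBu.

Overshoot: 22.5 − (-1.5) = 24 dB.
3:1 compression reduces that to 24/3 = 8 dB over.
That puts the output at 6.5 dBu; make-up adds 1 dB, giving 7.5 dBu.

7.5 dBu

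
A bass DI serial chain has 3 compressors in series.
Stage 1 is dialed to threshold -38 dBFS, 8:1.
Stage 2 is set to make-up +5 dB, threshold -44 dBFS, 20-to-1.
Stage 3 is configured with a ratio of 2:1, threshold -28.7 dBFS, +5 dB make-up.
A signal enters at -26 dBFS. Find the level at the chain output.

Stage 1: 12 dB above -38 dBFS, reduced 8:1 to 1.5 dB above → -36.5 dBFS.
Stage 2: overshoot 7.5 dB → 7.5/20 = 0.375 dB → -43.625 dBFS; +5 dB make-up → -38.625 dBFS.
Stage 3: -38.625 dBFS is at or below the -28.7 dBFS threshold — no compression; make-up brings it to -33.625 dBFS.

-33.625 dBFS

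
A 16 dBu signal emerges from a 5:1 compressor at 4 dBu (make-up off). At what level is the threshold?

Let T be the threshold. Output overshoot = (input overshoot)/R, so 4 − T = (16 − T)/5.
5·(4 − T) = 16 − T → 4·T = 20 − 16 = 4.
T = 4/4 = 1 dBu.

1 dBu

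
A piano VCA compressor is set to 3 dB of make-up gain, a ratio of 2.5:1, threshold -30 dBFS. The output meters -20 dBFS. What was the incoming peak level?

Stripping the +3 dB make-up gives -23 dBFS at the gain stage.
The compressed level sits -23 − (-30) = 7 dB over threshold.
Undo the ratio: input overshoot = 7 × 2.5 = 17.5 dB, giving input = -12.5 dBFS.

-12.5 dBFS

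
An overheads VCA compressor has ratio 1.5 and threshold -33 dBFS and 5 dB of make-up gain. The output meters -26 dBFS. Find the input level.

Before make-up, the level was -26 − 5 = -31 dBFS.
That's 2 dB above the -33 dBFS threshold.
Input overshoot = R × output overshoot = 3 dB → input = -33 + 3 = -30 dBFS.

-30 dBFS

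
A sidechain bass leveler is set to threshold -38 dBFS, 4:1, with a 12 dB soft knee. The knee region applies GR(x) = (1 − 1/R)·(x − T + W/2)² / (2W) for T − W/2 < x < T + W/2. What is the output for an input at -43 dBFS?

-43.03125 dBFS

x − T + W/2 = -43 − (-38) + 6 = 1.
GR = (1 − 1/4) × 1² / 24 = 0.75 × 1 / 24 = 0.03125 dB.
Output = -43 − 0.03125 = -43.03125 dBFS.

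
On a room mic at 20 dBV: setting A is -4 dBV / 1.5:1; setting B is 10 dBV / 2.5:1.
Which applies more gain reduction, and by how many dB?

A: GR = 24 − 24/1.5 = 8 dB.
B: GR = 10 − 10/2.5 = 6 dB.
A applies 2 dB more gain reduction.

A, by 2 dB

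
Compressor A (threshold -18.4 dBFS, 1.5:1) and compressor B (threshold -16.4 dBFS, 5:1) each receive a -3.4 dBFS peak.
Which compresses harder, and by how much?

B, by 5.4 dB

A: 15 dB over, compressed to 10 dB over, so 5 dB of GR.
B: 13 dB over, compressed to 2.6 dB over, so 10.4 dB of GR.
B applies 5.4 dB more gain reduction.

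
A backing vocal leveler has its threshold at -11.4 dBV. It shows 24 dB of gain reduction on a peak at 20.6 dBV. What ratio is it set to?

Input overshoot = 20.6 − (-11.4) = 32 dB.
Output overshoot = 32 − 24 = 8 dB.
Ratio = input overshoot / output overshoot = 32 / 8 = 4.

4:1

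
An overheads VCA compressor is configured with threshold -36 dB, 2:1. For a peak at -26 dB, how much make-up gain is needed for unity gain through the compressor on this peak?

5 dB

Overshoot 10 dB → 10/2 = 5 dB after compression, so the compressed level is -36 + 5 = -31 dB.
Make-up = target − compressed = -26 − (-31) = 5 dB.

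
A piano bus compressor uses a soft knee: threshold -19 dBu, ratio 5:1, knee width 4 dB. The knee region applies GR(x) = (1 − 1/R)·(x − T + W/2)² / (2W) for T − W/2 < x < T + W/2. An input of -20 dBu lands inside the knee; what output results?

-20.1 dBu

x − T + W/2 = -20 − (-19) + 2 = 1.
GR = (1 − 1/5) × 1² / 8 = 0.8 × 1 / 8 = 0.1 dB.
Output = -20 − 0.1 = -20.1 dBu.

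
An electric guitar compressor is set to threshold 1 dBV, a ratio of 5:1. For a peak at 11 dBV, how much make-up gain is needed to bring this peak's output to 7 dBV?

4 dB

Without make-up, output = threshold + overshoot/5 = 1 + 2 = 3 dBV.
Gap to target: 4 dB.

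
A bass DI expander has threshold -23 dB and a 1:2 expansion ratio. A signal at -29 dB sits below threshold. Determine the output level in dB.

Below threshold, a 1:2 expander applies gain = (2−1)×(T − x) of attenuation.
(2−1) × 6 = 6 dB, so output = -29 − 6 = -35 dB.

-35 dB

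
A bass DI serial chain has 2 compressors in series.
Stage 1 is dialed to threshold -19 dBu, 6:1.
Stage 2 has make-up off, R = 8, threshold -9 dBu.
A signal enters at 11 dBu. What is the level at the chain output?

-14 dBu

Stage 1: 11 dBu is 30 dB over -19 dBu; at 6:1 that becomes 5 dB over, giving -14 dBu.
Stage 2: below threshold (-14 ≤ -9); passes unchanged; output -14 dBu.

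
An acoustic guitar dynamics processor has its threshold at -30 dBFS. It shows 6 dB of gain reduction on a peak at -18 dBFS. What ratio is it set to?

2:1

Input overshoot = -18 − (-30) = 12 dB.
Output overshoot = 12 − 6 = 6 dB.
Ratio = input overshoot / output overshoot = 12 / 6 = 2.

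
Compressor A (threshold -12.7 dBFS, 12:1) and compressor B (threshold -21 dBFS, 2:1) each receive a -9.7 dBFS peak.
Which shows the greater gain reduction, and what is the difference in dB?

A: GR = 3 − 3/12 = 2.75 dB.
B: GR = 11.3 − 11.3/2 = 5.65 dB.
Difference: 2.9 dB in favour of B.

B, by 2.9 dB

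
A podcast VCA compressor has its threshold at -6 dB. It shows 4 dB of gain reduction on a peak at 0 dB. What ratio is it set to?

3:1

Input overshoot = 0 − (-6) = 6 dB.
Output overshoot = 6 − 4 = 2 dB.
Ratio = input overshoot / output overshoot = 6 / 2 = 3.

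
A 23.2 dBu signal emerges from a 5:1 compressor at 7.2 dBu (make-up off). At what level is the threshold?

3.2 dBu

Let T be the threshold. Output overshoot = (input overshoot)/R, so 7.2 − T = (23.2 − T)/5.
5·(7.2 − T) = 23.2 − T → 4·T = 36 − 23.2 = 12.8.
T = 12.8/4 = 3.2 dBu.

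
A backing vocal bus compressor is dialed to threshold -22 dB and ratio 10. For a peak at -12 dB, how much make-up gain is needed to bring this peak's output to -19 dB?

Overshoot 10 dB → 10/10 = 1 dB after compression, so the compressed level is -22 + 1 = -21 dB.
Make-up = target − compressed = -19 − (-21) = 2 dB.

2 dB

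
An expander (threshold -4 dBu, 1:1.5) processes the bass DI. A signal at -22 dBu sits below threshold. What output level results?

The input is 18 dB below the -4 dBu threshold.
A 1:1.5 expander multiplies undershoot by 1.5: 18 × 1.5 = 27 dB below threshold.
Output = -4 − 27 = -31 dBu.

-31 dBu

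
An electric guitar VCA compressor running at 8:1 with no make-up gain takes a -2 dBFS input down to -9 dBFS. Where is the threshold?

-10 dBFS

Input is 8 dB above T (since output overshoot × R = input overshoot: (-9 − T)·8 = -2 − T gives T = -10 dBFS).
Check: -10 + (-2 − (-10))/8 = -10 + 1 = -9 dBFS. ✓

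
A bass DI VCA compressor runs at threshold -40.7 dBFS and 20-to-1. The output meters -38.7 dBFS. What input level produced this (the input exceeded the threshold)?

Post-compression overshoot = -38.7 − (-40.7) = 2 dB.
Before 20:1 compression the overshoot was 2 × 20 = 40 dB, so input = -40.7 + 40 = -0.7 dBFS.

-0.7 dBFS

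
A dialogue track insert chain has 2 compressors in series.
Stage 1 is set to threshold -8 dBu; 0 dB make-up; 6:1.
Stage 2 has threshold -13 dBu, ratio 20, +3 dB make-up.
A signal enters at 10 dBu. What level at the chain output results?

-9.6 dBu

Stage 1: overshoot 18 dB → 18/6 = 3 dB → -5 dBu.
Stage 2: -5 dBu is 8 dB over -13 dBu; at 20:1 that becomes 0.4 dB over, giving -12.6 dBu; +3 dB make-up → -9.6 dBu.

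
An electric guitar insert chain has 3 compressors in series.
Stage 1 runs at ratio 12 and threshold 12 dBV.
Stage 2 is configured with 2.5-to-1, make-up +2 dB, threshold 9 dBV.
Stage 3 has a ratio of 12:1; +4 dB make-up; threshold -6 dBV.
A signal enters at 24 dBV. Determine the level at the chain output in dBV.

Stage 1: overshoot 12 dB → 12/12 = 1 dB → 13 dBV.
Stage 2: overshoot 4 dB → 4/2.5 = 1.6 dB → 10.6 dBV; +2 dB make-up → 12.6 dBV.
Stage 3: overshoot 18.6 dB → 18.6/12 = 1.55 dB → -4.45 dBV; +4 dB make-up → -0.45 dBV.

-0.45 dBV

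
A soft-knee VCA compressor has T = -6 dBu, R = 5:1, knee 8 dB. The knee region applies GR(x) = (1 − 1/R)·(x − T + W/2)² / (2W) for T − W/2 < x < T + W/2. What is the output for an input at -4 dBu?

-5.8 dBu

x − T + W/2 = -4 − (-6) + 4 = 6.
GR = (1 − 1/5) × 6² / 16 = 0.8 × 36 / 16 = 1.8 dB.
Output = -4 − 1.8 = -5.8 dBu.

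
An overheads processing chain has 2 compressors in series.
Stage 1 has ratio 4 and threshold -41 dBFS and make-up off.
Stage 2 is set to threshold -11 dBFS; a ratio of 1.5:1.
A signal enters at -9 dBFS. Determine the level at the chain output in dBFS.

Stage 1: -9 dBFS is 32 dB over -41 dBFS; at 4:1 that becomes 8 dB over, giving -33 dBFS.
Stage 2: -33 dBFS ≤ -11 dBFS, so stage 2 doesn't engage; output -33 dBFS.

-33 dBFS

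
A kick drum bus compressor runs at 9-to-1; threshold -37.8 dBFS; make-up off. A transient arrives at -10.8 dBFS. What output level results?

-34.8 dBFS

The input is 27 dB above the -37.8 dBFS threshold.
At 9:1 the overshoot is divided by 9, leaving 3 dB above threshold.
That puts the output at -34.8 dBFS.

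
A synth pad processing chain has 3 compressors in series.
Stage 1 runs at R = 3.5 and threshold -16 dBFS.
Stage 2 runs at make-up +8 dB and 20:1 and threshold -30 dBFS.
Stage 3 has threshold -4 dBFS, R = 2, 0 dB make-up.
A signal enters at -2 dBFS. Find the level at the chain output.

Stage 1: 14 dB above -16 dBFS, reduced 3.5:1 to 4 dB above → -12 dBFS.
Stage 2: 18 dB above -30 dBFS, reduced 20:1 to 0.9 dB above → -29.1 dBFS; +8 dB make-up → -21.1 dBFS.
Stage 3: below threshold (-21.1 ≤ -4); passes unchanged; output -21.1 dBFS.

-21.1 dBFS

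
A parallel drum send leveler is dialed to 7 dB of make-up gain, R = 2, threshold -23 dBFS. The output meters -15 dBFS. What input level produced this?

Stripping the +7 dB make-up gives -22 dBFS at the gain stage.
The compressed level sits -22 − (-23) = 1 dB over threshold.
Input overshoot = R × output overshoot = 2 dB → input = -23 + 2 = -21 dBFS.

-21 dBFS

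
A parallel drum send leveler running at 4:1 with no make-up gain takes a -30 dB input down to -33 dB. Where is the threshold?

-34 dB

Let T be the threshold. Output overshoot = (input overshoot)/R, so -33 − T = (-30 − T)/4.
4·(-33 − T) = -30 − T → 3·T = -132 − (-30) = -102.
T = -102/3 = -34 dB.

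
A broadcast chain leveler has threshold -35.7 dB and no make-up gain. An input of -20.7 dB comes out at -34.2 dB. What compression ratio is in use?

Input overshoot = -20.7 − (-35.7) = 15 dB; output overshoot = -34.2 − (-35.7) = 1.5 dB.
Ratio = 15 / 1.5 = 10.

10:1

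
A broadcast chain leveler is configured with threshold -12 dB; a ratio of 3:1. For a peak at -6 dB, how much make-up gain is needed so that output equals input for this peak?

Without make-up, output = threshold + overshoot/3 = -12 + 2 = -10 dB.
Gap to target: 4 dB.

4 dB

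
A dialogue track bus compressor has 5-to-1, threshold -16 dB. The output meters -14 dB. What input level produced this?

-6 dB

Post-compression overshoot = -14 − (-16) = 2 dB.
Undo the ratio: input overshoot = 2 × 5 = 10 dB, giving input = -6 dB.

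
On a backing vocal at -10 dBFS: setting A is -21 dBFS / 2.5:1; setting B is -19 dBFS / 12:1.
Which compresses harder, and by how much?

B, by 1.65 dB

A: 11 dB over, compressed to 4.4 dB over, so 6.6 dB of GR.
B: 9 dB over, compressed to 0.75 dB over, so 8.25 dB of GR.
B applies 1.65 dB more gain reduction.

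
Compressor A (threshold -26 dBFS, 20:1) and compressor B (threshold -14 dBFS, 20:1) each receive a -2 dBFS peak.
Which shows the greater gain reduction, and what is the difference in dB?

A, by 11.4 dB

A: GR = 24 − 24/20 = 22.8 dB.
B: GR = 12 − 12/20 = 11.4 dB.
Difference: 11.4 dB in favour of A.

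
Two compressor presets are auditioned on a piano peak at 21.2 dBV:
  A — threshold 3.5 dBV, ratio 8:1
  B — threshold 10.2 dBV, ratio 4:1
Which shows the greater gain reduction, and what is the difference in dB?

A: overshoot 17.7 dB → output overshoot 2.2125 dB → GR 15.4875 dB.
B: overshoot 11 dB → output overshoot 2.75 dB → GR 8.25 dB.
Difference: 7.2375 dB in favour of A.

A, by 7.2375 dB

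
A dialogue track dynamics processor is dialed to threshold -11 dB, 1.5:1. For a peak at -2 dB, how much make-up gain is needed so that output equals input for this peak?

Without make-up, output = threshold + overshoot/1.5 = -11 + 6 = -5 dB.
Gap to target: 3 dB.

3 dB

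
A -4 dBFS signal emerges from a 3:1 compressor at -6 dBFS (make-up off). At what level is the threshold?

-7 dBFS

Gain reduction = -4 − (-6) = 2 dB; output overshoot = GR / (R − 1) = 2 / 2 = 1 dB.
Threshold = output − output overshoot = -6 − 1 = -7 dBFS.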